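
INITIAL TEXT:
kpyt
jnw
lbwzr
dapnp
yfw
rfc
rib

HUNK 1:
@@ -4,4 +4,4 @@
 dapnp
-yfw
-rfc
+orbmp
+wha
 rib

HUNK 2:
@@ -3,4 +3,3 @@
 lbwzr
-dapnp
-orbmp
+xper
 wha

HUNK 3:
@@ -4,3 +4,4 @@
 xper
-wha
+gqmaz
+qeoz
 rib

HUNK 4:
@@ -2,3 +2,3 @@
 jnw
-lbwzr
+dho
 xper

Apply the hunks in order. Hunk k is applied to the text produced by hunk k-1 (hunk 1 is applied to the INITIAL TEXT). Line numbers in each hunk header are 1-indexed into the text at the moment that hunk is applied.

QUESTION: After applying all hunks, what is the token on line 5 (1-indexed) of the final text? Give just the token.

Hunk 1: at line 4 remove [yfw,rfc] add [orbmp,wha] -> 7 lines: kpyt jnw lbwzr dapnp orbmp wha rib
Hunk 2: at line 3 remove [dapnp,orbmp] add [xper] -> 6 lines: kpyt jnw lbwzr xper wha rib
Hunk 3: at line 4 remove [wha] add [gqmaz,qeoz] -> 7 lines: kpyt jnw lbwzr xper gqmaz qeoz rib
Hunk 4: at line 2 remove [lbwzr] add [dho] -> 7 lines: kpyt jnw dho xper gqmaz qeoz rib
Final line 5: gqmaz

Answer: gqmaz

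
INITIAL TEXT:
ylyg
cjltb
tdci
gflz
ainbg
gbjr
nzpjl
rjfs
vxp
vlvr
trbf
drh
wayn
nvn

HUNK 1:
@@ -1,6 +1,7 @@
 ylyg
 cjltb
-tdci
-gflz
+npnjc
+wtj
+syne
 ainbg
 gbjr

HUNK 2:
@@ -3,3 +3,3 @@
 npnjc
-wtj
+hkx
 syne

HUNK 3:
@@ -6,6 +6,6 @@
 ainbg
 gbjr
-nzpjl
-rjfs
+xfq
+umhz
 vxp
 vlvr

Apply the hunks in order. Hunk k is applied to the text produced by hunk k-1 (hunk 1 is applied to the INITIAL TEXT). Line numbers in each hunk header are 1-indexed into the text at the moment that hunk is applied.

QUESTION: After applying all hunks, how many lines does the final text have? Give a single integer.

Hunk 1: at line 1 remove [tdci,gflz] add [npnjc,wtj,syne] -> 15 lines: ylyg cjltb npnjc wtj syne ainbg gbjr nzpjl rjfs vxp vlvr trbf drh wayn nvn
Hunk 2: at line 3 remove [wtj] add [hkx] -> 15 lines: ylyg cjltb npnjc hkx syne ainbg gbjr nzpjl rjfs vxp vlvr trbf drh wayn nvn
Hunk 3: at line 6 remove [nzpjl,rjfs] add [xfq,umhz] -> 15 lines: ylyg cjltb npnjc hkx syne ainbg gbjr xfq umhz vxp vlvr trbf drh wayn nvn
Final line count: 15

Answer: 15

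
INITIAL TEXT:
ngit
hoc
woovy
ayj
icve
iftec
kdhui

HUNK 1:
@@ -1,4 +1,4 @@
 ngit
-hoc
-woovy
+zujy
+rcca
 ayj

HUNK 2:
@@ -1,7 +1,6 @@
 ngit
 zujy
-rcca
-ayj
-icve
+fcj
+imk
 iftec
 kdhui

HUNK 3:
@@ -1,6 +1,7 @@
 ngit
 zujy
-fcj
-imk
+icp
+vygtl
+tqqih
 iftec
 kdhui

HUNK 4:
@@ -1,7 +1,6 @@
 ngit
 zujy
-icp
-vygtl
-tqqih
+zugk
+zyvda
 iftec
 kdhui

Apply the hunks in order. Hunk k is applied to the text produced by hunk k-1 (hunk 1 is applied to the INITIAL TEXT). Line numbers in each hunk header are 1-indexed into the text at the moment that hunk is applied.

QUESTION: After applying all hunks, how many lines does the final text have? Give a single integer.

Answer: 6

Derivation:
Hunk 1: at line 1 remove [hoc,woovy] add [zujy,rcca] -> 7 lines: ngit zujy rcca ayj icve iftec kdhui
Hunk 2: at line 1 remove [rcca,ayj,icve] add [fcj,imk] -> 6 lines: ngit zujy fcj imk iftec kdhui
Hunk 3: at line 1 remove [fcj,imk] add [icp,vygtl,tqqih] -> 7 lines: ngit zujy icp vygtl tqqih iftec kdhui
Hunk 4: at line 1 remove [icp,vygtl,tqqih] add [zugk,zyvda] -> 6 lines: ngit zujy zugk zyvda iftec kdhui
Final line count: 6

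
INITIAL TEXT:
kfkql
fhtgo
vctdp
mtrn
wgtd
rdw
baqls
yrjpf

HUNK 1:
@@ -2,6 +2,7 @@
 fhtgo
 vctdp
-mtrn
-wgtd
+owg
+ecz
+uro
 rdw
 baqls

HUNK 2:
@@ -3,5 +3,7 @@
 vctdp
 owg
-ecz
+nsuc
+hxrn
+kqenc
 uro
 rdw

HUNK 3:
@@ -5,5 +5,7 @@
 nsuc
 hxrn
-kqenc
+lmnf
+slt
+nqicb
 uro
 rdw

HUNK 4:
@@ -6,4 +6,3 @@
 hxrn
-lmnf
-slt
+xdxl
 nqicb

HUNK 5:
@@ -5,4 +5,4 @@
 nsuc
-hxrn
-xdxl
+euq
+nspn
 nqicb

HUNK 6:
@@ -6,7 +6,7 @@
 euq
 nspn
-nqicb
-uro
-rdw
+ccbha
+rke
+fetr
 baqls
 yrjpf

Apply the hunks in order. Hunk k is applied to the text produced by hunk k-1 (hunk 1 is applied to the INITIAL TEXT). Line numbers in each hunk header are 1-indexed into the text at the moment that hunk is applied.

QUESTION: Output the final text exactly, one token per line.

Hunk 1: at line 2 remove [mtrn,wgtd] add [owg,ecz,uro] -> 9 lines: kfkql fhtgo vctdp owg ecz uro rdw baqls yrjpf
Hunk 2: at line 3 remove [ecz] add [nsuc,hxrn,kqenc] -> 11 lines: kfkql fhtgo vctdp owg nsuc hxrn kqenc uro rdw baqls yrjpf
Hunk 3: at line 5 remove [kqenc] add [lmnf,slt,nqicb] -> 13 lines: kfkql fhtgo vctdp owg nsuc hxrn lmnf slt nqicb uro rdw baqls yrjpf
Hunk 4: at line 6 remove [lmnf,slt] add [xdxl] -> 12 lines: kfkql fhtgo vctdp owg nsuc hxrn xdxl nqicb uro rdw baqls yrjpf
Hunk 5: at line 5 remove [hxrn,xdxl] add [euq,nspn] -> 12 lines: kfkql fhtgo vctdp owg nsuc euq nspn nqicb uro rdw baqls yrjpf
Hunk 6: at line 6 remove [nqicb,uro,rdw] add [ccbha,rke,fetr] -> 12 lines: kfkql fhtgo vctdp owg nsuc euq nspn ccbha rke fetr baqls yrjpf

Answer: kfkql
fhtgo
vctdp
owg
nsuc
euq
nspn
ccbha
rke
fetr
baqls
yrjpf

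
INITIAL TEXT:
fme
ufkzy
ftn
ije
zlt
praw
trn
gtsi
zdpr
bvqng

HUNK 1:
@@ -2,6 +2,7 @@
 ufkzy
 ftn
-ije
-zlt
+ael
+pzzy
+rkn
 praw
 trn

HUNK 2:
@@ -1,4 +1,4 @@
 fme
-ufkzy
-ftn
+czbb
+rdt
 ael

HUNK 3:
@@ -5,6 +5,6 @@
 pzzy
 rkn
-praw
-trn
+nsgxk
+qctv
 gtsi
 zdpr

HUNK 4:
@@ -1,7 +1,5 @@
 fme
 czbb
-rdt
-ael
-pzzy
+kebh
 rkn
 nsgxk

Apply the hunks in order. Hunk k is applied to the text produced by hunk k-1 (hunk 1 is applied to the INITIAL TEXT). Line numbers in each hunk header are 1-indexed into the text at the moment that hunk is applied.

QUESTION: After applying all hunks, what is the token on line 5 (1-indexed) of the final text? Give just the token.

Answer: nsgxk

Derivation:
Hunk 1: at line 2 remove [ije,zlt] add [ael,pzzy,rkn] -> 11 lines: fme ufkzy ftn ael pzzy rkn praw trn gtsi zdpr bvqng
Hunk 2: at line 1 remove [ufkzy,ftn] add [czbb,rdt] -> 11 lines: fme czbb rdt ael pzzy rkn praw trn gtsi zdpr bvqng
Hunk 3: at line 5 remove [praw,trn] add [nsgxk,qctv] -> 11 lines: fme czbb rdt ael pzzy rkn nsgxk qctv gtsi zdpr bvqng
Hunk 4: at line 1 remove [rdt,ael,pzzy] add [kebh] -> 9 lines: fme czbb kebh rkn nsgxk qctv gtsi zdpr bvqng
Final line 5: nsgxk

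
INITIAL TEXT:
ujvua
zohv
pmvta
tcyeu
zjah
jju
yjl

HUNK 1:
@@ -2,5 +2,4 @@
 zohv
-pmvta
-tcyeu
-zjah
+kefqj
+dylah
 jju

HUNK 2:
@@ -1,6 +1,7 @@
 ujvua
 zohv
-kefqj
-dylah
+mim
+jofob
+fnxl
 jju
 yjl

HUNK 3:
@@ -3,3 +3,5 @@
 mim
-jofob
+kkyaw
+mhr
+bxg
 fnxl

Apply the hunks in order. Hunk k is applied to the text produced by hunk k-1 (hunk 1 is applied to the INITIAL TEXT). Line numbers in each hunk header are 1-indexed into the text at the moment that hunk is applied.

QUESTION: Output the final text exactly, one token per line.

Answer: ujvua
zohv
mim
kkyaw
mhr
bxg
fnxl
jju
yjl

Derivation:
Hunk 1: at line 2 remove [pmvta,tcyeu,zjah] add [kefqj,dylah] -> 6 lines: ujvua zohv kefqj dylah jju yjl
Hunk 2: at line 1 remove [kefqj,dylah] add [mim,jofob,fnxl] -> 7 lines: ujvua zohv mim jofob fnxl jju yjl
Hunk 3: at line 3 remove [jofob] add [kkyaw,mhr,bxg] -> 9 lines: ujvua zohv mim kkyaw mhr bxg fnxl jju yjl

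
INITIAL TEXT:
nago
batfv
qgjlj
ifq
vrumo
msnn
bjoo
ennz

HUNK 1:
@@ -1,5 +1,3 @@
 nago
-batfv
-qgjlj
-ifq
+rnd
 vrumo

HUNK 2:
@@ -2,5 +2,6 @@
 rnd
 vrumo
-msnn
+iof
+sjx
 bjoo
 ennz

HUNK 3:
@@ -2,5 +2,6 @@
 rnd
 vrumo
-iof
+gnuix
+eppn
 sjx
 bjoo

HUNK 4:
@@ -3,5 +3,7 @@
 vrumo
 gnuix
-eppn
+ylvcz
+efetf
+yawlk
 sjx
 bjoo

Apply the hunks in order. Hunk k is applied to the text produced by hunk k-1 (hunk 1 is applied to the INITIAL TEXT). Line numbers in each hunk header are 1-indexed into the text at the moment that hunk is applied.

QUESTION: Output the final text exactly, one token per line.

Hunk 1: at line 1 remove [batfv,qgjlj,ifq] add [rnd] -> 6 lines: nago rnd vrumo msnn bjoo ennz
Hunk 2: at line 2 remove [msnn] add [iof,sjx] -> 7 lines: nago rnd vrumo iof sjx bjoo ennz
Hunk 3: at line 2 remove [iof] add [gnuix,eppn] -> 8 lines: nago rnd vrumo gnuix eppn sjx bjoo ennz
Hunk 4: at line 3 remove [eppn] add [ylvcz,efetf,yawlk] -> 10 lines: nago rnd vrumo gnuix ylvcz efetf yawlk sjx bjoo ennz

Answer: nago
rnd
vrumo
gnuix
ylvcz
efetf
yawlk
sjx
bjoo
ennz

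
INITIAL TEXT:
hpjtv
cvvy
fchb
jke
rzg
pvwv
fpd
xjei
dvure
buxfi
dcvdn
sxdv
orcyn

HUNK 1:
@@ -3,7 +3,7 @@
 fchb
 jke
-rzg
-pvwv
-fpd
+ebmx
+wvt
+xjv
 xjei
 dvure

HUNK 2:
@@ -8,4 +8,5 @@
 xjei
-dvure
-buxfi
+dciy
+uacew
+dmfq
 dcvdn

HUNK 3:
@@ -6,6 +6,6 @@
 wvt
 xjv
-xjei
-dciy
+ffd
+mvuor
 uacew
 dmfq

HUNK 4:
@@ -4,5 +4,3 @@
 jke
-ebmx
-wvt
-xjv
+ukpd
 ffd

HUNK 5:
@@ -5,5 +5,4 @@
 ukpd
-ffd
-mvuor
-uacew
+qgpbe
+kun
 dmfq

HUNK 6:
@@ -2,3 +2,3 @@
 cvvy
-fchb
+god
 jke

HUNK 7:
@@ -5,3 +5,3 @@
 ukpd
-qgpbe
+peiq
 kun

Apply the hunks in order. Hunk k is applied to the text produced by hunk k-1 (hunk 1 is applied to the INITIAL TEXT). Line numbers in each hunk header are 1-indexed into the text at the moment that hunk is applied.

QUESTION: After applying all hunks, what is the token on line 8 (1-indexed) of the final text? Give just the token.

Answer: dmfq

Derivation:
Hunk 1: at line 3 remove [rzg,pvwv,fpd] add [ebmx,wvt,xjv] -> 13 lines: hpjtv cvvy fchb jke ebmx wvt xjv xjei dvure buxfi dcvdn sxdv orcyn
Hunk 2: at line 8 remove [dvure,buxfi] add [dciy,uacew,dmfq] -> 14 lines: hpjtv cvvy fchb jke ebmx wvt xjv xjei dciy uacew dmfq dcvdn sxdv orcyn
Hunk 3: at line 6 remove [xjei,dciy] add [ffd,mvuor] -> 14 lines: hpjtv cvvy fchb jke ebmx wvt xjv ffd mvuor uacew dmfq dcvdn sxdv orcyn
Hunk 4: at line 4 remove [ebmx,wvt,xjv] add [ukpd] -> 12 lines: hpjtv cvvy fchb jke ukpd ffd mvuor uacew dmfq dcvdn sxdv orcyn
Hunk 5: at line 5 remove [ffd,mvuor,uacew] add [qgpbe,kun] -> 11 lines: hpjtv cvvy fchb jke ukpd qgpbe kun dmfq dcvdn sxdv orcyn
Hunk 6: at line 2 remove [fchb] add [god] -> 11 lines: hpjtv cvvy god jke ukpd qgpbe kun dmfq dcvdn sxdv orcyn
Hunk 7: at line 5 remove [qgpbe] add [peiq] -> 11 lines: hpjtv cvvy god jke ukpd peiq kun dmfq dcvdn sxdv orcyn
Final line 8: dmfq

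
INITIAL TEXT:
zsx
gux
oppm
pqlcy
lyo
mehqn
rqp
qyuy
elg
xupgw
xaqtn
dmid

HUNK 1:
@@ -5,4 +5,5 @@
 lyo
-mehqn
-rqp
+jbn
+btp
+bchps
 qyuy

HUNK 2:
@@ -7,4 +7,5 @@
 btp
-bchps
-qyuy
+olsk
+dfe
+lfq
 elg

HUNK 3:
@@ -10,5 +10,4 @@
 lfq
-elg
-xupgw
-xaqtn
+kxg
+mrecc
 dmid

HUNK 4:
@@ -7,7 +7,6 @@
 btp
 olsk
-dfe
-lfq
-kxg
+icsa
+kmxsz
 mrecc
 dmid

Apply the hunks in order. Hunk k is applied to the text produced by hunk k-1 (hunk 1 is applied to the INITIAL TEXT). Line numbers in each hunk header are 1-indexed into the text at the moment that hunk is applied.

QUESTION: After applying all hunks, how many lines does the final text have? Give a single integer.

Hunk 1: at line 5 remove [mehqn,rqp] add [jbn,btp,bchps] -> 13 lines: zsx gux oppm pqlcy lyo jbn btp bchps qyuy elg xupgw xaqtn dmid
Hunk 2: at line 7 remove [bchps,qyuy] add [olsk,dfe,lfq] -> 14 lines: zsx gux oppm pqlcy lyo jbn btp olsk dfe lfq elg xupgw xaqtn dmid
Hunk 3: at line 10 remove [elg,xupgw,xaqtn] add [kxg,mrecc] -> 13 lines: zsx gux oppm pqlcy lyo jbn btp olsk dfe lfq kxg mrecc dmid
Hunk 4: at line 7 remove [dfe,lfq,kxg] add [icsa,kmxsz] -> 12 lines: zsx gux oppm pqlcy lyo jbn btp olsk icsa kmxsz mrecc dmid
Final line count: 12

Answer: 12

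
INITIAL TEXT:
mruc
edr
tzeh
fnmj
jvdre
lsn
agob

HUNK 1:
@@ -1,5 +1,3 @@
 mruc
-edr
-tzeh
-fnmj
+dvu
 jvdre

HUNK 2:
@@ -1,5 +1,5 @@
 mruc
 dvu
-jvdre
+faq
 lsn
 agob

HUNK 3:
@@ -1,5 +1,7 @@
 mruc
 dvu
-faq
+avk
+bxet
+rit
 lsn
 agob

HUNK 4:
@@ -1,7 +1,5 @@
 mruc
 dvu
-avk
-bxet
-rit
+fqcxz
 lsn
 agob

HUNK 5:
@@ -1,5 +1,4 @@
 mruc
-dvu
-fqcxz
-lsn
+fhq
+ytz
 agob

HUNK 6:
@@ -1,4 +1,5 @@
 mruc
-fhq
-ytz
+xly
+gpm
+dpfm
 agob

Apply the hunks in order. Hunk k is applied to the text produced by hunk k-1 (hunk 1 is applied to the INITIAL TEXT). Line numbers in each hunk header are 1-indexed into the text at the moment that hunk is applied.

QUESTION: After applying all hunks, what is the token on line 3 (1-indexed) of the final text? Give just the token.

Answer: gpm

Derivation:
Hunk 1: at line 1 remove [edr,tzeh,fnmj] add [dvu] -> 5 lines: mruc dvu jvdre lsn agob
Hunk 2: at line 1 remove [jvdre] add [faq] -> 5 lines: mruc dvu faq lsn agob
Hunk 3: at line 1 remove [faq] add [avk,bxet,rit] -> 7 lines: mruc dvu avk bxet rit lsn agob
Hunk 4: at line 1 remove [avk,bxet,rit] add [fqcxz] -> 5 lines: mruc dvu fqcxz lsn agob
Hunk 5: at line 1 remove [dvu,fqcxz,lsn] add [fhq,ytz] -> 4 lines: mruc fhq ytz agob
Hunk 6: at line 1 remove [fhq,ytz] add [xly,gpm,dpfm] -> 5 lines: mruc xly gpm dpfm agob
Final line 3: gpm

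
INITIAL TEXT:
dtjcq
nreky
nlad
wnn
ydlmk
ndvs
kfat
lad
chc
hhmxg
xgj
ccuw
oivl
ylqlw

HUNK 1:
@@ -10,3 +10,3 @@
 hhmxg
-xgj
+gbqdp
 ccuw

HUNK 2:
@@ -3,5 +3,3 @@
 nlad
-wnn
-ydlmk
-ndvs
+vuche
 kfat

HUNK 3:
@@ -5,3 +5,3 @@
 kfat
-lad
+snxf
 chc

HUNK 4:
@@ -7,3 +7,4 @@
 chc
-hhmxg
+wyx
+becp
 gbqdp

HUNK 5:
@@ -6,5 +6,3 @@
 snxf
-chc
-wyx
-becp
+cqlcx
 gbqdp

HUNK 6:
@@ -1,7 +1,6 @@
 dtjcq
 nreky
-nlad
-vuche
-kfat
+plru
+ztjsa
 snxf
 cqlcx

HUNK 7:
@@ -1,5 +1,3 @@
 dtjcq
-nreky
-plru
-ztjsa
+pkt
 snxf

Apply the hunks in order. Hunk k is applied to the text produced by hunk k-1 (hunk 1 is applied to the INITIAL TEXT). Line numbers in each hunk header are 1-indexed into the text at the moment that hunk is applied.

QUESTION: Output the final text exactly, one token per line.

Answer: dtjcq
pkt
snxf
cqlcx
gbqdp
ccuw
oivl
ylqlw

Derivation:
Hunk 1: at line 10 remove [xgj] add [gbqdp] -> 14 lines: dtjcq nreky nlad wnn ydlmk ndvs kfat lad chc hhmxg gbqdp ccuw oivl ylqlw
Hunk 2: at line 3 remove [wnn,ydlmk,ndvs] add [vuche] -> 12 lines: dtjcq nreky nlad vuche kfat lad chc hhmxg gbqdp ccuw oivl ylqlw
Hunk 3: at line 5 remove [lad] add [snxf] -> 12 lines: dtjcq nreky nlad vuche kfat snxf chc hhmxg gbqdp ccuw oivl ylqlw
Hunk 4: at line 7 remove [hhmxg] add [wyx,becp] -> 13 lines: dtjcq nreky nlad vuche kfat snxf chc wyx becp gbqdp ccuw oivl ylqlw
Hunk 5: at line 6 remove [chc,wyx,becp] add [cqlcx] -> 11 lines: dtjcq nreky nlad vuche kfat snxf cqlcx gbqdp ccuw oivl ylqlw
Hunk 6: at line 1 remove [nlad,vuche,kfat] add [plru,ztjsa] -> 10 lines: dtjcq nreky plru ztjsa snxf cqlcx gbqdp ccuw oivl ylqlw
Hunk 7: at line 1 remove [nreky,plru,ztjsa] add [pkt] -> 8 lines: dtjcq pkt snxf cqlcx gbqdp ccuw oivl ylqlw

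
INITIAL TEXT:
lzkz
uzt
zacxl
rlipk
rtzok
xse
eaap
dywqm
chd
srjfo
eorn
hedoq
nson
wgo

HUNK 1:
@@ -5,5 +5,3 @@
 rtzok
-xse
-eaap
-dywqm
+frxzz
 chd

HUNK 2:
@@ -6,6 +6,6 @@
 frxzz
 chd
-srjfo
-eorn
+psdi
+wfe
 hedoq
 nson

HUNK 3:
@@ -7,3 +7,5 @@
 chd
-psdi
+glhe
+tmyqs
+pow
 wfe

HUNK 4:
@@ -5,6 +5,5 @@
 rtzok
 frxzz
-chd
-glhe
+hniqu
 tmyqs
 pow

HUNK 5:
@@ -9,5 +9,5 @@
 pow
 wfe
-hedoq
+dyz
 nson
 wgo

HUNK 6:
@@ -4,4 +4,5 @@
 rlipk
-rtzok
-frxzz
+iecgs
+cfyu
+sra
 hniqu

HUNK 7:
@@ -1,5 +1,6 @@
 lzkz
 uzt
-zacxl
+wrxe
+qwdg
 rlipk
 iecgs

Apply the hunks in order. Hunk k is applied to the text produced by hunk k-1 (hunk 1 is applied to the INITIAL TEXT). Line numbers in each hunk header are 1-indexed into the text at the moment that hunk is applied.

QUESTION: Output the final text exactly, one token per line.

Answer: lzkz
uzt
wrxe
qwdg
rlipk
iecgs
cfyu
sra
hniqu
tmyqs
pow
wfe
dyz
nson
wgo

Derivation:
Hunk 1: at line 5 remove [xse,eaap,dywqm] add [frxzz] -> 12 lines: lzkz uzt zacxl rlipk rtzok frxzz chd srjfo eorn hedoq nson wgo
Hunk 2: at line 6 remove [srjfo,eorn] add [psdi,wfe] -> 12 lines: lzkz uzt zacxl rlipk rtzok frxzz chd psdi wfe hedoq nson wgo
Hunk 3: at line 7 remove [psdi] add [glhe,tmyqs,pow] -> 14 lines: lzkz uzt zacxl rlipk rtzok frxzz chd glhe tmyqs pow wfe hedoq nson wgo
Hunk 4: at line 5 remove [chd,glhe] add [hniqu] -> 13 lines: lzkz uzt zacxl rlipk rtzok frxzz hniqu tmyqs pow wfe hedoq nson wgo
Hunk 5: at line 9 remove [hedoq] add [dyz] -> 13 lines: lzkz uzt zacxl rlipk rtzok frxzz hniqu tmyqs pow wfe dyz nson wgo
Hunk 6: at line 4 remove [rtzok,frxzz] add [iecgs,cfyu,sra] -> 14 lines: lzkz uzt zacxl rlipk iecgs cfyu sra hniqu tmyqs pow wfe dyz nson wgo
Hunk 7: at line 1 remove [zacxl] add [wrxe,qwdg] -> 15 lines: lzkz uzt wrxe qwdg rlipk iecgs cfyu sra hniqu tmyqs pow wfe dyz nson wgo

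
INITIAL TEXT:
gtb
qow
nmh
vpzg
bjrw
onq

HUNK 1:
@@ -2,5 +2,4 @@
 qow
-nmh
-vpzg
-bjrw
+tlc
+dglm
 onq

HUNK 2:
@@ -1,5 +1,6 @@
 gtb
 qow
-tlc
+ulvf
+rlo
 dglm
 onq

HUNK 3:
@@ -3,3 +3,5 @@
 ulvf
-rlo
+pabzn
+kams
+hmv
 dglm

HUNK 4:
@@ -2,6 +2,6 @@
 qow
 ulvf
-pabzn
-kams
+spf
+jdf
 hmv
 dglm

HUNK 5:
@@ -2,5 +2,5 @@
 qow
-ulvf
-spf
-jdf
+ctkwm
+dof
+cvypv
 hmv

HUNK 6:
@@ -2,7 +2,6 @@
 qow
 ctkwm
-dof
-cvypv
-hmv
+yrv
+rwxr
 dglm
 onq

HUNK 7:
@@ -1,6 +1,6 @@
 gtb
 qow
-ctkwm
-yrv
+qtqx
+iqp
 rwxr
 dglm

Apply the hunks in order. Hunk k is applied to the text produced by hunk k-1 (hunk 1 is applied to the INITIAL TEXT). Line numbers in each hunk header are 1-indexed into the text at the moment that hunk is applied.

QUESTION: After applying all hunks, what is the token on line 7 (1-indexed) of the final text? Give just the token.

Answer: onq

Derivation:
Hunk 1: at line 2 remove [nmh,vpzg,bjrw] add [tlc,dglm] -> 5 lines: gtb qow tlc dglm onq
Hunk 2: at line 1 remove [tlc] add [ulvf,rlo] -> 6 lines: gtb qow ulvf rlo dglm onq
Hunk 3: at line 3 remove [rlo] add [pabzn,kams,hmv] -> 8 lines: gtb qow ulvf pabzn kams hmv dglm onq
Hunk 4: at line 2 remove [pabzn,kams] add [spf,jdf] -> 8 lines: gtb qow ulvf spf jdf hmv dglm onq
Hunk 5: at line 2 remove [ulvf,spf,jdf] add [ctkwm,dof,cvypv] -> 8 lines: gtb qow ctkwm dof cvypv hmv dglm onq
Hunk 6: at line 2 remove [dof,cvypv,hmv] add [yrv,rwxr] -> 7 lines: gtb qow ctkwm yrv rwxr dglm onq
Hunk 7: at line 1 remove [ctkwm,yrv] add [qtqx,iqp] -> 7 lines: gtb qow qtqx iqp rwxr dglm onq
Final line 7: onq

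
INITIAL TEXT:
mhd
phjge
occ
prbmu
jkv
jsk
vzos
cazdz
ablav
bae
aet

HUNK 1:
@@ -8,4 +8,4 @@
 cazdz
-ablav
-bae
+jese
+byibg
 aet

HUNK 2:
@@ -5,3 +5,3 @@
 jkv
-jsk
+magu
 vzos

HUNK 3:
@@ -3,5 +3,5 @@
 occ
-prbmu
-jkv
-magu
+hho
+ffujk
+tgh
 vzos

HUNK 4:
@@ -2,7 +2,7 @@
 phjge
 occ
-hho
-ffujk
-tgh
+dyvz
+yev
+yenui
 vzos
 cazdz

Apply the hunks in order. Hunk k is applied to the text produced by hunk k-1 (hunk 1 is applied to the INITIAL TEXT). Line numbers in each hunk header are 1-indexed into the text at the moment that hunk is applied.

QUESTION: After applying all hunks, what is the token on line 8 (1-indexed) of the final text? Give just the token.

Answer: cazdz

Derivation:
Hunk 1: at line 8 remove [ablav,bae] add [jese,byibg] -> 11 lines: mhd phjge occ prbmu jkv jsk vzos cazdz jese byibg aet
Hunk 2: at line 5 remove [jsk] add [magu] -> 11 lines: mhd phjge occ prbmu jkv magu vzos cazdz jese byibg aet
Hunk 3: at line 3 remove [prbmu,jkv,magu] add [hho,ffujk,tgh] -> 11 lines: mhd phjge occ hho ffujk tgh vzos cazdz jese byibg aet
Hunk 4: at line 2 remove [hho,ffujk,tgh] add [dyvz,yev,yenui] -> 11 lines: mhd phjge occ dyvz yev yenui vzos cazdz jese byibg aet
Final line 8: cazdz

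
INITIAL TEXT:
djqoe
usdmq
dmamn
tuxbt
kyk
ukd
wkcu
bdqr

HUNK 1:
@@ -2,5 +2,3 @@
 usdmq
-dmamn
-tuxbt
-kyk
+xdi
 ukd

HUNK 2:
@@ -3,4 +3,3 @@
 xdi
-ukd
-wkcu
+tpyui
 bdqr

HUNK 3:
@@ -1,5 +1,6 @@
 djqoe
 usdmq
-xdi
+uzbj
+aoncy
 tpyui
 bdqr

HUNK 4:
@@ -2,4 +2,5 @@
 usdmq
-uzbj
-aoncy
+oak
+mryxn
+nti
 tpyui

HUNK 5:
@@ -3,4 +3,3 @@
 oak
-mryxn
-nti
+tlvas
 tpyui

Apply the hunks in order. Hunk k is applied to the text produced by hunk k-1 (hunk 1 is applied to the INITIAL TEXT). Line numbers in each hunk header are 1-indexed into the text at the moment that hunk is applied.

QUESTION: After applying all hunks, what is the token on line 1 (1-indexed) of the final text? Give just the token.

Answer: djqoe

Derivation:
Hunk 1: at line 2 remove [dmamn,tuxbt,kyk] add [xdi] -> 6 lines: djqoe usdmq xdi ukd wkcu bdqr
Hunk 2: at line 3 remove [ukd,wkcu] add [tpyui] -> 5 lines: djqoe usdmq xdi tpyui bdqr
Hunk 3: at line 1 remove [xdi] add [uzbj,aoncy] -> 6 lines: djqoe usdmq uzbj aoncy tpyui bdqr
Hunk 4: at line 2 remove [uzbj,aoncy] add [oak,mryxn,nti] -> 7 lines: djqoe usdmq oak mryxn nti tpyui bdqr
Hunk 5: at line 3 remove [mryxn,nti] add [tlvas] -> 6 lines: djqoe usdmq oak tlvas tpyui bdqr
Final line 1: djqoe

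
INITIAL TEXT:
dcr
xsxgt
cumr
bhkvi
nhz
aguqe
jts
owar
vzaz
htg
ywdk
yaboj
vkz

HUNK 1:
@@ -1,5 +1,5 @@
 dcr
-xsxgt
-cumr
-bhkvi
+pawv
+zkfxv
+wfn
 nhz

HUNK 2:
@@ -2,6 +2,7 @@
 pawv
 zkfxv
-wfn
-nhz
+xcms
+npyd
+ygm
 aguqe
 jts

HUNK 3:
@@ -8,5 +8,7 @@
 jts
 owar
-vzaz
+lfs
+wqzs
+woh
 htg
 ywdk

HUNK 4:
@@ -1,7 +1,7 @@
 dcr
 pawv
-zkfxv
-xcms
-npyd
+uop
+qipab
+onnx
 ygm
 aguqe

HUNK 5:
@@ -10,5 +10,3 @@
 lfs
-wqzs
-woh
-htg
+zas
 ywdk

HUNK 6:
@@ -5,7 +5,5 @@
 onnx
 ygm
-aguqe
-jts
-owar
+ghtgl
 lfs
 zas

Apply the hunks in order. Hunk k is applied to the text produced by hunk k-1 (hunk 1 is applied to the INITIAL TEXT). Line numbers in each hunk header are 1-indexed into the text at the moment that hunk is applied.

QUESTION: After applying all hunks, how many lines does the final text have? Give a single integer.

Hunk 1: at line 1 remove [xsxgt,cumr,bhkvi] add [pawv,zkfxv,wfn] -> 13 lines: dcr pawv zkfxv wfn nhz aguqe jts owar vzaz htg ywdk yaboj vkz
Hunk 2: at line 2 remove [wfn,nhz] add [xcms,npyd,ygm] -> 14 lines: dcr pawv zkfxv xcms npyd ygm aguqe jts owar vzaz htg ywdk yaboj vkz
Hunk 3: at line 8 remove [vzaz] add [lfs,wqzs,woh] -> 16 lines: dcr pawv zkfxv xcms npyd ygm aguqe jts owar lfs wqzs woh htg ywdk yaboj vkz
Hunk 4: at line 1 remove [zkfxv,xcms,npyd] add [uop,qipab,onnx] -> 16 lines: dcr pawv uop qipab onnx ygm aguqe jts owar lfs wqzs woh htg ywdk yaboj vkz
Hunk 5: at line 10 remove [wqzs,woh,htg] add [zas] -> 14 lines: dcr pawv uop qipab onnx ygm aguqe jts owar lfs zas ywdk yaboj vkz
Hunk 6: at line 5 remove [aguqe,jts,owar] add [ghtgl] -> 12 lines: dcr pawv uop qipab onnx ygm ghtgl lfs zas ywdk yaboj vkz
Final line count: 12

Answer: 12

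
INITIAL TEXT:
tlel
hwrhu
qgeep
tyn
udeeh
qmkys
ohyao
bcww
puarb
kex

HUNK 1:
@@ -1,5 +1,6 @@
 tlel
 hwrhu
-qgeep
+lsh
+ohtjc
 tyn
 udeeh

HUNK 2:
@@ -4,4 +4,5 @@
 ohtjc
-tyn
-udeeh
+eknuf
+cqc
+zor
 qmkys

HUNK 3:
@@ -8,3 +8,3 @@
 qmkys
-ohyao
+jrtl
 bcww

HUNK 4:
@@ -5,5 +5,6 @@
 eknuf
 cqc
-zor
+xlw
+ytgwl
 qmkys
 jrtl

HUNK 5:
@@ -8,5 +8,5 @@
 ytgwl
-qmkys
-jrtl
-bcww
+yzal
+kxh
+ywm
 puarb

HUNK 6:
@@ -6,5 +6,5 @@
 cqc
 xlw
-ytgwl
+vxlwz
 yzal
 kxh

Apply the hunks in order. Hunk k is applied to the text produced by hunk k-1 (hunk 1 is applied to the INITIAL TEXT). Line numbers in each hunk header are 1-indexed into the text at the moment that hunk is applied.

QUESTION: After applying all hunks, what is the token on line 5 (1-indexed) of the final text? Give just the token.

Answer: eknuf

Derivation:
Hunk 1: at line 1 remove [qgeep] add [lsh,ohtjc] -> 11 lines: tlel hwrhu lsh ohtjc tyn udeeh qmkys ohyao bcww puarb kex
Hunk 2: at line 4 remove [tyn,udeeh] add [eknuf,cqc,zor] -> 12 lines: tlel hwrhu lsh ohtjc eknuf cqc zor qmkys ohyao bcww puarb kex
Hunk 3: at line 8 remove [ohyao] add [jrtl] -> 12 lines: tlel hwrhu lsh ohtjc eknuf cqc zor qmkys jrtl bcww puarb kex
Hunk 4: at line 5 remove [zor] add [xlw,ytgwl] -> 13 lines: tlel hwrhu lsh ohtjc eknuf cqc xlw ytgwl qmkys jrtl bcww puarb kex
Hunk 5: at line 8 remove [qmkys,jrtl,bcww] add [yzal,kxh,ywm] -> 13 lines: tlel hwrhu lsh ohtjc eknuf cqc xlw ytgwl yzal kxh ywm puarb kex
Hunk 6: at line 6 remove [ytgwl] add [vxlwz] -> 13 lines: tlel hwrhu lsh ohtjc eknuf cqc xlw vxlwz yzal kxh ywm puarb kex
Final line 5: eknuf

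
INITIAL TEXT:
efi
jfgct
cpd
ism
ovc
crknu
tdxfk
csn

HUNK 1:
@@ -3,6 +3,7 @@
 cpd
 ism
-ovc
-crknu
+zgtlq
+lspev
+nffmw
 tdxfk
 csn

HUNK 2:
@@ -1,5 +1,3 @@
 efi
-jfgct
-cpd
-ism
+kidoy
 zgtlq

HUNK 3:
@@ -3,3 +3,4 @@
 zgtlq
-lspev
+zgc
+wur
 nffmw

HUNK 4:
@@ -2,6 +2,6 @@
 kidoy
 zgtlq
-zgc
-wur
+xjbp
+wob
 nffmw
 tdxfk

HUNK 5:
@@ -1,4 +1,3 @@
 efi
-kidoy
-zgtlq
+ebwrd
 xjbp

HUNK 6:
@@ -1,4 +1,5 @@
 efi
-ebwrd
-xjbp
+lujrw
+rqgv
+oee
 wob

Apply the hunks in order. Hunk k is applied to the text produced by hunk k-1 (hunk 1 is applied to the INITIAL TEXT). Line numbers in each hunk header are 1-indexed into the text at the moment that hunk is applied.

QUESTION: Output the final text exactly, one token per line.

Hunk 1: at line 3 remove [ovc,crknu] add [zgtlq,lspev,nffmw] -> 9 lines: efi jfgct cpd ism zgtlq lspev nffmw tdxfk csn
Hunk 2: at line 1 remove [jfgct,cpd,ism] add [kidoy] -> 7 lines: efi kidoy zgtlq lspev nffmw tdxfk csn
Hunk 3: at line 3 remove [lspev] add [zgc,wur] -> 8 lines: efi kidoy zgtlq zgc wur nffmw tdxfk csn
Hunk 4: at line 2 remove [zgc,wur] add [xjbp,wob] -> 8 lines: efi kidoy zgtlq xjbp wob nffmw tdxfk csn
Hunk 5: at line 1 remove [kidoy,zgtlq] add [ebwrd] -> 7 lines: efi ebwrd xjbp wob nffmw tdxfk csn
Hunk 6: at line 1 remove [ebwrd,xjbp] add [lujrw,rqgv,oee] -> 8 lines: efi lujrw rqgv oee wob nffmw tdxfk csn

Answer: efi
lujrw
rqgv
oee
wob
nffmw
tdxfk
csn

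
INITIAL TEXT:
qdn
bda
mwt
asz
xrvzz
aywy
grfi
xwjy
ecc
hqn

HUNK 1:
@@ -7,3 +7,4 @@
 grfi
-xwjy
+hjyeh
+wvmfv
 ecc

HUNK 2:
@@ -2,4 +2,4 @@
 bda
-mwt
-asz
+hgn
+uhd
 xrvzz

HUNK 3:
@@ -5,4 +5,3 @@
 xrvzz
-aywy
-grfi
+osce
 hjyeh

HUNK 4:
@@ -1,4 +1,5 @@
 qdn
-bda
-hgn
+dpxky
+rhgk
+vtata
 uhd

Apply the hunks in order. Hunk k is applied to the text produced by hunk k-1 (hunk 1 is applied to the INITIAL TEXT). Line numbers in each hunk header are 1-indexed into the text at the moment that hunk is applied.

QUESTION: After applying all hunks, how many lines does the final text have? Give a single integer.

Answer: 11

Derivation:
Hunk 1: at line 7 remove [xwjy] add [hjyeh,wvmfv] -> 11 lines: qdn bda mwt asz xrvzz aywy grfi hjyeh wvmfv ecc hqn
Hunk 2: at line 2 remove [mwt,asz] add [hgn,uhd] -> 11 lines: qdn bda hgn uhd xrvzz aywy grfi hjyeh wvmfv ecc hqn
Hunk 3: at line 5 remove [aywy,grfi] add [osce] -> 10 lines: qdn bda hgn uhd xrvzz osce hjyeh wvmfv ecc hqn
Hunk 4: at line 1 remove [bda,hgn] add [dpxky,rhgk,vtata] -> 11 lines: qdn dpxky rhgk vtata uhd xrvzz osce hjyeh wvmfv ecc hqn
Final line count: 11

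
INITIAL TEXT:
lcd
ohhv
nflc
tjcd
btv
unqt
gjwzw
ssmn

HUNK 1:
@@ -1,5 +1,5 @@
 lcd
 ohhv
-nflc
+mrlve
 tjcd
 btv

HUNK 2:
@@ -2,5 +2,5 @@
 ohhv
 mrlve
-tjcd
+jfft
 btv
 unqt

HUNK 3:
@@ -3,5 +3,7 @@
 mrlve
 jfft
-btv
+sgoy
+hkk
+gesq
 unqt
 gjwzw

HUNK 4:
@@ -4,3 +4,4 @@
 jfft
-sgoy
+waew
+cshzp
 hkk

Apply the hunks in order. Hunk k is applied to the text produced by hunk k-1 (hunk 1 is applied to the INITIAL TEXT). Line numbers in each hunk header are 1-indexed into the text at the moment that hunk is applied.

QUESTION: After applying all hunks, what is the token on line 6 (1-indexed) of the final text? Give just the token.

Answer: cshzp

Derivation:
Hunk 1: at line 1 remove [nflc] add [mrlve] -> 8 lines: lcd ohhv mrlve tjcd btv unqt gjwzw ssmn
Hunk 2: at line 2 remove [tjcd] add [jfft] -> 8 lines: lcd ohhv mrlve jfft btv unqt gjwzw ssmn
Hunk 3: at line 3 remove [btv] add [sgoy,hkk,gesq] -> 10 lines: lcd ohhv mrlve jfft sgoy hkk gesq unqt gjwzw ssmn
Hunk 4: at line 4 remove [sgoy] add [waew,cshzp] -> 11 lines: lcd ohhv mrlve jfft waew cshzp hkk gesq unqt gjwzw ssmn
Final line 6: cshzp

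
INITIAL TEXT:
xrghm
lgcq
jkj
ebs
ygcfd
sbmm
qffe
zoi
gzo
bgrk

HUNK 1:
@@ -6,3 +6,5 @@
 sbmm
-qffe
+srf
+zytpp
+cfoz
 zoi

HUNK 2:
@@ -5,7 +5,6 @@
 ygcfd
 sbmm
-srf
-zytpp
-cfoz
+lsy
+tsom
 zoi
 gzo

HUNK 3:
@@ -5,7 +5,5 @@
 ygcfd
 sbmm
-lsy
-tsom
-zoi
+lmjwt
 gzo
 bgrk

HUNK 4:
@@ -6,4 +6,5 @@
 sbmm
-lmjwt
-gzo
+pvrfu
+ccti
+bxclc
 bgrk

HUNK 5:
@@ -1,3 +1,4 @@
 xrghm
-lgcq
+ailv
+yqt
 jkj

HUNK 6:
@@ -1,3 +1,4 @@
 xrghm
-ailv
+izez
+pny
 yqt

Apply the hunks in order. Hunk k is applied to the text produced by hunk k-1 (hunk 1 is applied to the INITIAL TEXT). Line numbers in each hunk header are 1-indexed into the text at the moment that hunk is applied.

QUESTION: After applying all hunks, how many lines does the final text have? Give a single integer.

Hunk 1: at line 6 remove [qffe] add [srf,zytpp,cfoz] -> 12 lines: xrghm lgcq jkj ebs ygcfd sbmm srf zytpp cfoz zoi gzo bgrk
Hunk 2: at line 5 remove [srf,zytpp,cfoz] add [lsy,tsom] -> 11 lines: xrghm lgcq jkj ebs ygcfd sbmm lsy tsom zoi gzo bgrk
Hunk 3: at line 5 remove [lsy,tsom,zoi] add [lmjwt] -> 9 lines: xrghm lgcq jkj ebs ygcfd sbmm lmjwt gzo bgrk
Hunk 4: at line 6 remove [lmjwt,gzo] add [pvrfu,ccti,bxclc] -> 10 lines: xrghm lgcq jkj ebs ygcfd sbmm pvrfu ccti bxclc bgrk
Hunk 5: at line 1 remove [lgcq] add [ailv,yqt] -> 11 lines: xrghm ailv yqt jkj ebs ygcfd sbmm pvrfu ccti bxclc bgrk
Hunk 6: at line 1 remove [ailv] add [izez,pny] -> 12 lines: xrghm izez pny yqt jkj ebs ygcfd sbmm pvrfu ccti bxclc bgrk
Final line count: 12

Answer: 12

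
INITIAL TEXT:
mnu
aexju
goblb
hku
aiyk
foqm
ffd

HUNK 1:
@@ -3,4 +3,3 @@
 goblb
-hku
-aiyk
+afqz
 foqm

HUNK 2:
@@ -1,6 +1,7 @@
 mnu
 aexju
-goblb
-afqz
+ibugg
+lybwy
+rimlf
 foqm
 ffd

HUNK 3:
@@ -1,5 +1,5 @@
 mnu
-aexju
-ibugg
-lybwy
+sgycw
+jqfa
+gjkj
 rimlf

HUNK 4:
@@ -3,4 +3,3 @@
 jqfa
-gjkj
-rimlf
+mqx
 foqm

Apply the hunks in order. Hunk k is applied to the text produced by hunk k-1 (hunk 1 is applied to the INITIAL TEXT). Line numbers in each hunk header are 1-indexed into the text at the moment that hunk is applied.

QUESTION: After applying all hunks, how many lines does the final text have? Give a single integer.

Hunk 1: at line 3 remove [hku,aiyk] add [afqz] -> 6 lines: mnu aexju goblb afqz foqm ffd
Hunk 2: at line 1 remove [goblb,afqz] add [ibugg,lybwy,rimlf] -> 7 lines: mnu aexju ibugg lybwy rimlf foqm ffd
Hunk 3: at line 1 remove [aexju,ibugg,lybwy] add [sgycw,jqfa,gjkj] -> 7 lines: mnu sgycw jqfa gjkj rimlf foqm ffd
Hunk 4: at line 3 remove [gjkj,rimlf] add [mqx] -> 6 lines: mnu sgycw jqfa mqx foqm ffd
Final line count: 6

Answer: 6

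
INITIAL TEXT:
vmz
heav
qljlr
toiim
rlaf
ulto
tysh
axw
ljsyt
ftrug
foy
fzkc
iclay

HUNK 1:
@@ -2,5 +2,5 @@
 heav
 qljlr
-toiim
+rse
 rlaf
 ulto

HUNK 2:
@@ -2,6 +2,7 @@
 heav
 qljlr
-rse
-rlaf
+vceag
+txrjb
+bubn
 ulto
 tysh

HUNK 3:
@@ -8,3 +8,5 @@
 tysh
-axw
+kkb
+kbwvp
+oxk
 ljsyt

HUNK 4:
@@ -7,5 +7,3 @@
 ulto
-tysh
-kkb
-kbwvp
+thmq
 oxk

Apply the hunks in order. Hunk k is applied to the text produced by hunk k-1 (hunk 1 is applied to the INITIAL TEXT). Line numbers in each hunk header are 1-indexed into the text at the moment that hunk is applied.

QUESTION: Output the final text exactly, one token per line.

Answer: vmz
heav
qljlr
vceag
txrjb
bubn
ulto
thmq
oxk
ljsyt
ftrug
foy
fzkc
iclay

Derivation:
Hunk 1: at line 2 remove [toiim] add [rse] -> 13 lines: vmz heav qljlr rse rlaf ulto tysh axw ljsyt ftrug foy fzkc iclay
Hunk 2: at line 2 remove [rse,rlaf] add [vceag,txrjb,bubn] -> 14 lines: vmz heav qljlr vceag txrjb bubn ulto tysh axw ljsyt ftrug foy fzkc iclay
Hunk 3: at line 8 remove [axw] add [kkb,kbwvp,oxk] -> 16 lines: vmz heav qljlr vceag txrjb bubn ulto tysh kkb kbwvp oxk ljsyt ftrug foy fzkc iclay
Hunk 4: at line 7 remove [tysh,kkb,kbwvp] add [thmq] -> 14 lines: vmz heav qljlr vceag txrjb bubn ulto thmq oxk ljsyt ftrug foy fzkc iclay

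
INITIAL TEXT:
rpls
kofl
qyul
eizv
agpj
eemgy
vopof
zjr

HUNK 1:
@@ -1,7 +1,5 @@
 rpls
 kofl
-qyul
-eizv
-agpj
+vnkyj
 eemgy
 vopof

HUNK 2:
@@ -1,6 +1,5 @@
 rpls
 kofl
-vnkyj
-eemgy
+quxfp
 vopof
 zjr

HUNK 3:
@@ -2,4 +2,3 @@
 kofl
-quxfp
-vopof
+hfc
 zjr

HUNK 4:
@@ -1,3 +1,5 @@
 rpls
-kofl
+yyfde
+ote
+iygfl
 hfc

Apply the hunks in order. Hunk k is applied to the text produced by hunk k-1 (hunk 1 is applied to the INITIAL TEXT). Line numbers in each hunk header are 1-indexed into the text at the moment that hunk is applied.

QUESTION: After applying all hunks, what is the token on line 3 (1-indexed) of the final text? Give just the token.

Hunk 1: at line 1 remove [qyul,eizv,agpj] add [vnkyj] -> 6 lines: rpls kofl vnkyj eemgy vopof zjr
Hunk 2: at line 1 remove [vnkyj,eemgy] add [quxfp] -> 5 lines: rpls kofl quxfp vopof zjr
Hunk 3: at line 2 remove [quxfp,vopof] add [hfc] -> 4 lines: rpls kofl hfc zjr
Hunk 4: at line 1 remove [kofl] add [yyfde,ote,iygfl] -> 6 lines: rpls yyfde ote iygfl hfc zjr
Final line 3: ote

Answer: ote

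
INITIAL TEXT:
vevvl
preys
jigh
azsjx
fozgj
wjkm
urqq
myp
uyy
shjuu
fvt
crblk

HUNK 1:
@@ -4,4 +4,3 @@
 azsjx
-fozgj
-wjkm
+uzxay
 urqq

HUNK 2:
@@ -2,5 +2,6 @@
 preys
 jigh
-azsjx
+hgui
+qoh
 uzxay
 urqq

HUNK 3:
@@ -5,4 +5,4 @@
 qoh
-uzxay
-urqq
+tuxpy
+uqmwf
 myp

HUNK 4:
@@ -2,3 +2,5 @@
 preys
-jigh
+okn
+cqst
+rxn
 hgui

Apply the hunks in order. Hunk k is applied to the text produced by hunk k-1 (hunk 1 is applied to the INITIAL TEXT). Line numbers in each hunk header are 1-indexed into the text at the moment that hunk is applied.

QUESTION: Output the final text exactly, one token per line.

Answer: vevvl
preys
okn
cqst
rxn
hgui
qoh
tuxpy
uqmwf
myp
uyy
shjuu
fvt
crblk

Derivation:
Hunk 1: at line 4 remove [fozgj,wjkm] add [uzxay] -> 11 lines: vevvl preys jigh azsjx uzxay urqq myp uyy shjuu fvt crblk
Hunk 2: at line 2 remove [azsjx] add [hgui,qoh] -> 12 lines: vevvl preys jigh hgui qoh uzxay urqq myp uyy shjuu fvt crblk
Hunk 3: at line 5 remove [uzxay,urqq] add [tuxpy,uqmwf] -> 12 lines: vevvl preys jigh hgui qoh tuxpy uqmwf myp uyy shjuu fvt crblk
Hunk 4: at line 2 remove [jigh] add [okn,cqst,rxn] -> 14 lines: vevvl preys okn cqst rxn hgui qoh tuxpy uqmwf myp uyy shjuu fvt crblk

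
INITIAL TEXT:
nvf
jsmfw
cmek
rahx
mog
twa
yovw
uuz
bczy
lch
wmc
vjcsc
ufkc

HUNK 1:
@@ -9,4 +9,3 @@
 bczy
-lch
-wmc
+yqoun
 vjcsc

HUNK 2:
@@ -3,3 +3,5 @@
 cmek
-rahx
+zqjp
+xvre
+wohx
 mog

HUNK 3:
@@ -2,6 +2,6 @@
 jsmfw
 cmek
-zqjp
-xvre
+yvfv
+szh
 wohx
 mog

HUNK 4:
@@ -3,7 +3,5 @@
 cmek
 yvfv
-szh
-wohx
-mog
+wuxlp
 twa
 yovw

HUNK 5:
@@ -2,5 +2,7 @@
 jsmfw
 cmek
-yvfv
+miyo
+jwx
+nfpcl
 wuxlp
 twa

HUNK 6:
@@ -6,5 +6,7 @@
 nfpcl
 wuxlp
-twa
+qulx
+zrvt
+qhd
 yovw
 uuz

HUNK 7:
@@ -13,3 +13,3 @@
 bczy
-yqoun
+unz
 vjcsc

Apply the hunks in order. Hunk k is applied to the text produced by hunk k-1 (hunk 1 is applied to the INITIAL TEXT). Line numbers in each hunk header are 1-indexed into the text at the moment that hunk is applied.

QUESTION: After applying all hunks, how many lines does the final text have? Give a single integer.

Answer: 16

Derivation:
Hunk 1: at line 9 remove [lch,wmc] add [yqoun] -> 12 lines: nvf jsmfw cmek rahx mog twa yovw uuz bczy yqoun vjcsc ufkc
Hunk 2: at line 3 remove [rahx] add [zqjp,xvre,wohx] -> 14 lines: nvf jsmfw cmek zqjp xvre wohx mog twa yovw uuz bczy yqoun vjcsc ufkc
Hunk 3: at line 2 remove [zqjp,xvre] add [yvfv,szh] -> 14 lines: nvf jsmfw cmek yvfv szh wohx mog twa yovw uuz bczy yqoun vjcsc ufkc
Hunk 4: at line 3 remove [szh,wohx,mog] add [wuxlp] -> 12 lines: nvf jsmfw cmek yvfv wuxlp twa yovw uuz bczy yqoun vjcsc ufkc
Hunk 5: at line 2 remove [yvfv] add [miyo,jwx,nfpcl] -> 14 lines: nvf jsmfw cmek miyo jwx nfpcl wuxlp twa yovw uuz bczy yqoun vjcsc ufkc
Hunk 6: at line 6 remove [twa] add [qulx,zrvt,qhd] -> 16 lines: nvf jsmfw cmek miyo jwx nfpcl wuxlp qulx zrvt qhd yovw uuz bczy yqoun vjcsc ufkc
Hunk 7: at line 13 remove [yqoun] add [unz] -> 16 lines: nvf jsmfw cmek miyo jwx nfpcl wuxlp qulx zrvt qhd yovw uuz bczy unz vjcsc ufkc
Final line count: 16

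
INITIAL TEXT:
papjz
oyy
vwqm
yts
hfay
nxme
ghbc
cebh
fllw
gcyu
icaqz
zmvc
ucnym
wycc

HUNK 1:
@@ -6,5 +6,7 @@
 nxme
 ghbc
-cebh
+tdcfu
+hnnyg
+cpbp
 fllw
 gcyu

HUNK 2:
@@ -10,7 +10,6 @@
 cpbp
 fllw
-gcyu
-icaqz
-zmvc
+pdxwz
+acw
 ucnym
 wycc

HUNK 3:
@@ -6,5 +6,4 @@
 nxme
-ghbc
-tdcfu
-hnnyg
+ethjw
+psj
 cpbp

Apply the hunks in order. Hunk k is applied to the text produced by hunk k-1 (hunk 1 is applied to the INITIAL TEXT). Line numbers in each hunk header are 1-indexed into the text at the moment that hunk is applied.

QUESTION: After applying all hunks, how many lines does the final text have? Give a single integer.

Answer: 14

Derivation:
Hunk 1: at line 6 remove [cebh] add [tdcfu,hnnyg,cpbp] -> 16 lines: papjz oyy vwqm yts hfay nxme ghbc tdcfu hnnyg cpbp fllw gcyu icaqz zmvc ucnym wycc
Hunk 2: at line 10 remove [gcyu,icaqz,zmvc] add [pdxwz,acw] -> 15 lines: papjz oyy vwqm yts hfay nxme ghbc tdcfu hnnyg cpbp fllw pdxwz acw ucnym wycc
Hunk 3: at line 6 remove [ghbc,tdcfu,hnnyg] add [ethjw,psj] -> 14 lines: papjz oyy vwqm yts hfay nxme ethjw psj cpbp fllw pdxwz acw ucnym wycc
Final line count: 14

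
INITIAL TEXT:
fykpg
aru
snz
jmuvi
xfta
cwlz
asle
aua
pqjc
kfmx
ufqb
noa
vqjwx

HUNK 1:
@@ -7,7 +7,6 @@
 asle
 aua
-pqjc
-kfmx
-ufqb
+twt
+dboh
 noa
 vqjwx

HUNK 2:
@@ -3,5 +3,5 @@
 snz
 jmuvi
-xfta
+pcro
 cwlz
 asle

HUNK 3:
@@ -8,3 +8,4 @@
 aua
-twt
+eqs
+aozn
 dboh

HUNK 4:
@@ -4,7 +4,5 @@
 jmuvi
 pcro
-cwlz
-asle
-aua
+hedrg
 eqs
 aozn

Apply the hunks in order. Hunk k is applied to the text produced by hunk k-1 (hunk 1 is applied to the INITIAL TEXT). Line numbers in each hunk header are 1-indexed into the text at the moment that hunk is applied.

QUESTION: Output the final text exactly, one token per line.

Answer: fykpg
aru
snz
jmuvi
pcro
hedrg
eqs
aozn
dboh
noa
vqjwx

Derivation:
Hunk 1: at line 7 remove [pqjc,kfmx,ufqb] add [twt,dboh] -> 12 lines: fykpg aru snz jmuvi xfta cwlz asle aua twt dboh noa vqjwx
Hunk 2: at line 3 remove [xfta] add [pcro] -> 12 lines: fykpg aru snz jmuvi pcro cwlz asle aua twt dboh noa vqjwx
Hunk 3: at line 8 remove [twt] add [eqs,aozn] -> 13 lines: fykpg aru snz jmuvi pcro cwlz asle aua eqs aozn dboh noa vqjwx
Hunk 4: at line 4 remove [cwlz,asle,aua] add [hedrg] -> 11 lines: fykpg aru snz jmuvi pcro hedrg eqs aozn dboh noa vqjwx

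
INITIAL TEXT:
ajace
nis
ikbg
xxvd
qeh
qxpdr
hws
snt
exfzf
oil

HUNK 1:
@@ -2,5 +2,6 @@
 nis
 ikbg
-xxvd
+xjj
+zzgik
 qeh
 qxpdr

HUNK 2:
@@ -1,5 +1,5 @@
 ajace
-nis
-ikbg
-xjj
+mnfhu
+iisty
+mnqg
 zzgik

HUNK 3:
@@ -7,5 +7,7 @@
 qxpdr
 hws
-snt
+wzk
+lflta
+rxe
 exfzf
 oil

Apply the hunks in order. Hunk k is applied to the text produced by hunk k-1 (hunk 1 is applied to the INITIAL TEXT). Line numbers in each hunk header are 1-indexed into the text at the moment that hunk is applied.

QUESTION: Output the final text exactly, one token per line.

Answer: ajace
mnfhu
iisty
mnqg
zzgik
qeh
qxpdr
hws
wzk
lflta
rxe
exfzf
oil

Derivation:
Hunk 1: at line 2 remove [xxvd] add [xjj,zzgik] -> 11 lines: ajace nis ikbg xjj zzgik qeh qxpdr hws snt exfzf oil
Hunk 2: at line 1 remove [nis,ikbg,xjj] add [mnfhu,iisty,mnqg] -> 11 lines: ajace mnfhu iisty mnqg zzgik qeh qxpdr hws snt exfzf oil
Hunk 3: at line 7 remove [snt] add [wzk,lflta,rxe] -> 13 lines: ajace mnfhu iisty mnqg zzgik qeh qxpdr hws wzk lflta rxe exfzf oil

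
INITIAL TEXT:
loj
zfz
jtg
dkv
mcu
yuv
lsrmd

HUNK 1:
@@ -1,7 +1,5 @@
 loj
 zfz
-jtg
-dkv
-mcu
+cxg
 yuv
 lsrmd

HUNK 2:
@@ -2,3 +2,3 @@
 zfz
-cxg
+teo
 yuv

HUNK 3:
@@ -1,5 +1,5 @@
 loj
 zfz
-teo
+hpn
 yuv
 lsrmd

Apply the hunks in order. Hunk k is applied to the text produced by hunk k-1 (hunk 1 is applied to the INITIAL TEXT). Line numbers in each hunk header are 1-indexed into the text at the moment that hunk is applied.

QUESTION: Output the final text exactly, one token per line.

Answer: loj
zfz
hpn
yuv
lsrmd

Derivation:
Hunk 1: at line 1 remove [jtg,dkv,mcu] add [cxg] -> 5 lines: loj zfz cxg yuv lsrmd
Hunk 2: at line 2 remove [cxg] add [teo] -> 5 lines: loj zfz teo yuv lsrmd
Hunk 3: at line 1 remove [teo] add [hpn] -> 5 lines: loj zfz hpn yuv lsrmd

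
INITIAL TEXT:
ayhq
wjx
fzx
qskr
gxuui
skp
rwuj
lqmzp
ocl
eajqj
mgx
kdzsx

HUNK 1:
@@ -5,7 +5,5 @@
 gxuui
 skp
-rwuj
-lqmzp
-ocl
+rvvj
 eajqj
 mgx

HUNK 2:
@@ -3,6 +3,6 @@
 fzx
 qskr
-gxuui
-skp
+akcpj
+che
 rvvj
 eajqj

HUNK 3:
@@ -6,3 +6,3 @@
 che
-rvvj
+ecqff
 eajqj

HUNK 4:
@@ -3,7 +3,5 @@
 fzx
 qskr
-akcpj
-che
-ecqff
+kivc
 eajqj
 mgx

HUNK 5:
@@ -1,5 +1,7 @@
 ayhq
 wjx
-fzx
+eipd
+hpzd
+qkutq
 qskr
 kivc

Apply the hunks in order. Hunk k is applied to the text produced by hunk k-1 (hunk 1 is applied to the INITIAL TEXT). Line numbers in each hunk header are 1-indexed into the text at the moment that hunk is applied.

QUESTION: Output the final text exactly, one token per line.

Hunk 1: at line 5 remove [rwuj,lqmzp,ocl] add [rvvj] -> 10 lines: ayhq wjx fzx qskr gxuui skp rvvj eajqj mgx kdzsx
Hunk 2: at line 3 remove [gxuui,skp] add [akcpj,che] -> 10 lines: ayhq wjx fzx qskr akcpj che rvvj eajqj mgx kdzsx
Hunk 3: at line 6 remove [rvvj] add [ecqff] -> 10 lines: ayhq wjx fzx qskr akcpj che ecqff eajqj mgx kdzsx
Hunk 4: at line 3 remove [akcpj,che,ecqff] add [kivc] -> 8 lines: ayhq wjx fzx qskr kivc eajqj mgx kdzsx
Hunk 5: at line 1 remove [fzx] add [eipd,hpzd,qkutq] -> 10 lines: ayhq wjx eipd hpzd qkutq qskr kivc eajqj mgx kdzsx

Answer: ayhq
wjx
eipd
hpzd
qkutq
qskr
kivc
eajqj
mgx
kdzsx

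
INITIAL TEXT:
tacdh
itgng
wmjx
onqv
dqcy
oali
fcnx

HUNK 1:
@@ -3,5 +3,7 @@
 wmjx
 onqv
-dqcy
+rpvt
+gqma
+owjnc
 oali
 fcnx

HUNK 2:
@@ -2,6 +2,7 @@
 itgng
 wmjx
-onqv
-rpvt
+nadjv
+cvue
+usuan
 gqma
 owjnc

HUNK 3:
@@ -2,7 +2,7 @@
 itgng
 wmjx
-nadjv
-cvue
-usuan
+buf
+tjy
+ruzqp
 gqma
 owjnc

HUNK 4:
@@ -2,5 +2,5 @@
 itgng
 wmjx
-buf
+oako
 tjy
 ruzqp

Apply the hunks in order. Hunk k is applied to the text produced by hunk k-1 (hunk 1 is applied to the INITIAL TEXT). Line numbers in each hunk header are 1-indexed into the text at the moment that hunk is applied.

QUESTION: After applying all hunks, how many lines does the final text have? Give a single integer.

Answer: 10

Derivation:
Hunk 1: at line 3 remove [dqcy] add [rpvt,gqma,owjnc] -> 9 lines: tacdh itgng wmjx onqv rpvt gqma owjnc oali fcnx
Hunk 2: at line 2 remove [onqv,rpvt] add [nadjv,cvue,usuan] -> 10 lines: tacdh itgng wmjx nadjv cvue usuan gqma owjnc oali fcnx
Hunk 3: at line 2 remove [nadjv,cvue,usuan] add [buf,tjy,ruzqp] -> 10 lines: tacdh itgng wmjx buf tjy ruzqp gqma owjnc oali fcnx
Hunk 4: at line 2 remove [buf] add [oako] -> 10 lines: tacdh itgng wmjx oako tjy ruzqp gqma owjnc oali fcnx
Final line count: 10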